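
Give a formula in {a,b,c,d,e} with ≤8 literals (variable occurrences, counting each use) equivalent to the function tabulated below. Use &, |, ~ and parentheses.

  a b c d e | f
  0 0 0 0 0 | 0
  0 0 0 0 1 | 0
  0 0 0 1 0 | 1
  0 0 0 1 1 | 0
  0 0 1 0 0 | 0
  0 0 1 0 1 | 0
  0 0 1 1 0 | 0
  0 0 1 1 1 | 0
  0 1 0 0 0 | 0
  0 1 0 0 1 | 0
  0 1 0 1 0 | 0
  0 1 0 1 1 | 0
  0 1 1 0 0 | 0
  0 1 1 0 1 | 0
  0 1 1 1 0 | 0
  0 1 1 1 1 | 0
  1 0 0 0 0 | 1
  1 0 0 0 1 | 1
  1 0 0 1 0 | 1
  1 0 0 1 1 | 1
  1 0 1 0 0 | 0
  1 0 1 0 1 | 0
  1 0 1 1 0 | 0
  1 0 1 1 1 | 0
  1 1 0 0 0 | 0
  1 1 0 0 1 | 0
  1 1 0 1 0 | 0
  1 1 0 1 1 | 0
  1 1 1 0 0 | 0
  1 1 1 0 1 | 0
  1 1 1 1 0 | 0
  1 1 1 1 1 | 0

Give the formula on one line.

  ~e = 10101010101010101010101010101010
  (d & ~e) = 00100010001000100010001000100010
  ((d & ~e) | a) = 00100010001000101111111111111111
  ~c = 11110000111100001111000011110000
  ~b = 11111111000000001111111100000000
  (~c & ~b) = 11110000000000001111000000000000
  (((d & ~e) | a) & (~c & ~b)) = 00100000000000001111000000000000

(((d & ~e) | a) & (~c & ~b))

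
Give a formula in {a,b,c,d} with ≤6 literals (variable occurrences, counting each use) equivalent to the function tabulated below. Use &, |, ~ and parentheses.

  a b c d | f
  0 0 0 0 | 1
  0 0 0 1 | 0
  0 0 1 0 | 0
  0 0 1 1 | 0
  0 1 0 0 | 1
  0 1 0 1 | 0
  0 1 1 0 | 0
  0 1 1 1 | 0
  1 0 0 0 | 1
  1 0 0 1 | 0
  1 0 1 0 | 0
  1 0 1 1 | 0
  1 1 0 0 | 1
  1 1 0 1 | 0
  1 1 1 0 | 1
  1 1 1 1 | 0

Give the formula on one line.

  ~d = 1010101010101010
  (a | d) = 0101010111111111
  (b & (a | d)) = 0000010100001111
  ~c = 1100110011001100
  ((b & (a | d)) | ~c) = 1100110111001111
  (~d & ((b & (a | d)) | ~c)) = 1000100010001010

(~d & ((b & (a | d)) | ~c))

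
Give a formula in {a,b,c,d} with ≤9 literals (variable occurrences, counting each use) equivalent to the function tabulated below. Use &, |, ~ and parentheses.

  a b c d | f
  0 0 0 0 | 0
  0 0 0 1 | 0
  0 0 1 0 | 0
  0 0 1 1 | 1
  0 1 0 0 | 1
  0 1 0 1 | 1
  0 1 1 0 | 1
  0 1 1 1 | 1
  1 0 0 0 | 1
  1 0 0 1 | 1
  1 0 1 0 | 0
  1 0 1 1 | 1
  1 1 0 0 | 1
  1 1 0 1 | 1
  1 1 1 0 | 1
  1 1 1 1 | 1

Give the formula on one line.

(b | ((~b & (~c & a)) | (d & c)))

  ~b = 1111000011110000
  ~c = 1100110011001100
  (~c & a) = 0000000011001100
  (~b & (~c & a)) = 0000000011000000
  (d & c) = 0001000100010001
  ((~b & (~c & a)) | (d & c)) = 0001000111010001
  (b | ((~b & (~c & a)) | (d & c))) = 0001111111011111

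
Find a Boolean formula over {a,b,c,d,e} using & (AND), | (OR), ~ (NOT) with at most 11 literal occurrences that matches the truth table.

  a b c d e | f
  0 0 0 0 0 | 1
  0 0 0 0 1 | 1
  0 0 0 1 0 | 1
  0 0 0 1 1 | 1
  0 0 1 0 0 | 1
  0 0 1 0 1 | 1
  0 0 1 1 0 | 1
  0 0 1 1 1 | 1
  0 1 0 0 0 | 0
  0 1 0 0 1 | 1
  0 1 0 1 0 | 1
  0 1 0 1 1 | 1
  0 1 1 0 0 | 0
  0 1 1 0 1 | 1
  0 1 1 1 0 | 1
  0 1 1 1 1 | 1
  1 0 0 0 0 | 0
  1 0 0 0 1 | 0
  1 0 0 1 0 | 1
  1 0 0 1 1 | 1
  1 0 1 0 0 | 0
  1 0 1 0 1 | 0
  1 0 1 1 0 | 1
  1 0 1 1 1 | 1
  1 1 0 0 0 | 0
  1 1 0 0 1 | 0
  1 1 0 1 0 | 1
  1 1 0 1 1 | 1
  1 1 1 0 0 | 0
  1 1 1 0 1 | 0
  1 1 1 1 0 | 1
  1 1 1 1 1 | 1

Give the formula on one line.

(((e & ~a) | d) | ((d & (b | c)) | (~b & ~a)))

  ~a = 11111111111111110000000000000000
  (e & ~a) = 01010101010101010000000000000000
  ((e & ~a) | d) = 01110111011101110011001100110011
  (b | c) = 00001111111111110000111111111111
  (d & (b | c)) = 00000011001100110000001100110011
  ~b = 11111111000000001111111100000000
  (~b & ~a) = 11111111000000000000000000000000
  ((d & (b | c)) | (~b & ~a)) = 11111111001100110000001100110011
  (((e & ~a) | d) | ((d & (b | c)) | (~b & ~a))) = 11111111011101110011001100110011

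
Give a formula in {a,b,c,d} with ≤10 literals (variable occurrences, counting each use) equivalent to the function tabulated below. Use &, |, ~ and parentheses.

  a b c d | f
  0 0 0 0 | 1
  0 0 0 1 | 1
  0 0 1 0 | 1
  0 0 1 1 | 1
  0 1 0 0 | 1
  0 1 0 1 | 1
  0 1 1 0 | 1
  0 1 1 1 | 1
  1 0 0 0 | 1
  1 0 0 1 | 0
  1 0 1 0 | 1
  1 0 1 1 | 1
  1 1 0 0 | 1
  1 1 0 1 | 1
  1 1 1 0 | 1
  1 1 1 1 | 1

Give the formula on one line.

(((~b & a) & (c | ~d)) | ((~a & ~b) | (c | b)))

  ~b = 1111000011110000
  (~b & a) = 0000000011110000
  ~d = 1010101010101010
  (c | ~d) = 1011101110111011
  ((~b & a) & (c | ~d)) = 0000000010110000
  ~a = 1111111100000000
  (~a & ~b) = 1111000000000000
  (c | b) = 0011111100111111
  ((~a & ~b) | (c | b)) = 1111111100111111
  (((~b & a) & (c | ~d)) | ((~a & ~b) | (c | b))) = 1111111110111111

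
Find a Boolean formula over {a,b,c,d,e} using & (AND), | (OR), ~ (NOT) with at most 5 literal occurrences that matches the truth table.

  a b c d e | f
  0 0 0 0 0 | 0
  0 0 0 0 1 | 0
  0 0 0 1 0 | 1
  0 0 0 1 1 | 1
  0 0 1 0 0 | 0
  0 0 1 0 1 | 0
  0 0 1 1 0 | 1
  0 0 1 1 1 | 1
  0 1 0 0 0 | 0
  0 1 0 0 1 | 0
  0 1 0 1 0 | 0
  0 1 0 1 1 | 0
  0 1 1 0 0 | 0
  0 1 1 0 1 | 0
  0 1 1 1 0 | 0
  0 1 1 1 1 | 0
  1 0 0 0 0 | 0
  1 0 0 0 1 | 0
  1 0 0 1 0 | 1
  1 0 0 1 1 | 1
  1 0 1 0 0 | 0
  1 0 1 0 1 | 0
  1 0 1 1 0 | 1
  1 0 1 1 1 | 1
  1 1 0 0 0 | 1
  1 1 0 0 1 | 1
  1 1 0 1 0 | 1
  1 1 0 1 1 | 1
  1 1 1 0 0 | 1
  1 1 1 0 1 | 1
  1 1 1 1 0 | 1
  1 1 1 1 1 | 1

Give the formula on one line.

  (a & b) = 00000000000000000000000011111111
  ~b = 11111111000000001111111100000000
  (~b & d) = 00110011000000000011001100000000
  ((a & b) | (~b & d)) = 00110011000000000011001111111111

((a & b) | (~b & d))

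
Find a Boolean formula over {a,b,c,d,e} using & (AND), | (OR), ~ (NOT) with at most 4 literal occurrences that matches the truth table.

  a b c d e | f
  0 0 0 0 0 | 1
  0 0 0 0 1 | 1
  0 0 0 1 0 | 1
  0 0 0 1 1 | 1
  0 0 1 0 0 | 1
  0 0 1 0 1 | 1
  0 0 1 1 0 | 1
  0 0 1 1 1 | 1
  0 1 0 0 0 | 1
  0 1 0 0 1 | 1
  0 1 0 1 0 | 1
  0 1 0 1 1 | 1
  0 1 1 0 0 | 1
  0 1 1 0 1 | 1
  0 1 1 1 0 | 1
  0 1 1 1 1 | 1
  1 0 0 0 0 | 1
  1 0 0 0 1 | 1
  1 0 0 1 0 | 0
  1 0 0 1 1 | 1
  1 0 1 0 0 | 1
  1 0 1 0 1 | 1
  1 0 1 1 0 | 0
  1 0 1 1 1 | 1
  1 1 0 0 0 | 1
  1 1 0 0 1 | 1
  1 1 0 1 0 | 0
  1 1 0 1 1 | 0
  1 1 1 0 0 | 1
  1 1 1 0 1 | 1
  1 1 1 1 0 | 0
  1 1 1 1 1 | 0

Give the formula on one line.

  ~a = 11111111111111110000000000000000
  ~b = 11111111000000001111111100000000
  (e & ~b) = 01010101000000000101010100000000
  (~a | (e & ~b)) = 11111111111111110101010100000000
  ~d = 11001100110011001100110011001100
  ((~a | (e & ~b)) | ~d) = 11111111111111111101110111001100

((~a | (e & ~b)) | ~d)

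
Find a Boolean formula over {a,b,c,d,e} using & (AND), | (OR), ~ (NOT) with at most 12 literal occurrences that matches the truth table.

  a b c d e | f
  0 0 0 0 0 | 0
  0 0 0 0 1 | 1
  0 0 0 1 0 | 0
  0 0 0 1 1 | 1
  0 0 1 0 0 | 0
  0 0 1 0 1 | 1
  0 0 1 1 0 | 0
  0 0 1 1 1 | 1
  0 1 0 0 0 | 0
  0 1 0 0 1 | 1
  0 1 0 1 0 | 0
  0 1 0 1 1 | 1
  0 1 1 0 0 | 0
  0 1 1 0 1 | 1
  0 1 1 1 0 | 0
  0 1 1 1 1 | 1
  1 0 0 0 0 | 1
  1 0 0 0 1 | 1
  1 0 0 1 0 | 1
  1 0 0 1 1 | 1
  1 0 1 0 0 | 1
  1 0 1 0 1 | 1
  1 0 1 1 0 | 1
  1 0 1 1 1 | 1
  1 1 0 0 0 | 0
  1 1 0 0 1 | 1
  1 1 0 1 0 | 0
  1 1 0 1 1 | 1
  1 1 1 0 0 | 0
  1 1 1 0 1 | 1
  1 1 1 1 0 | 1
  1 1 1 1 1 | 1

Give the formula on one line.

((((((b & c) & ~e) | a) & ~b) | ((d & c) & a)) | e)

  (b & c) = 00000000000011110000000000001111
  ~e = 10101010101010101010101010101010
  ((b & c) & ~e) = 00000000000010100000000000001010
  (((b & c) & ~e) | a) = 00000000000010101111111111111111
  ~b = 11111111000000001111111100000000
  ((((b & c) & ~e) | a) & ~b) = 00000000000000001111111100000000
  (d & c) = 00000011000000110000001100000011
  ((d & c) & a) = 00000000000000000000001100000011
  (((((b & c) & ~e) | a) & ~b) | ((d & c) & a)) = 00000000000000001111111100000011
  ((((((b & c) & ~e) | a) & ~b) | ((d & c) & a)) | e) = 01010101010101011111111101010111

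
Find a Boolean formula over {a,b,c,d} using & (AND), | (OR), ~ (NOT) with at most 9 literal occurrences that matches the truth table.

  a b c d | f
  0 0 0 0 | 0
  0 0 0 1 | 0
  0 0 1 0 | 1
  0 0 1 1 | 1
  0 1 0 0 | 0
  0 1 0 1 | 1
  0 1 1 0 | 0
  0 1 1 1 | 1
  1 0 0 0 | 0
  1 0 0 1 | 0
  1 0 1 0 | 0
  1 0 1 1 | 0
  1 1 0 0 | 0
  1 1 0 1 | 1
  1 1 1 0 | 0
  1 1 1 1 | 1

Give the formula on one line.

  ~a = 1111111100000000
  (b & ~a) = 0000111100000000
  ((b & ~a) | c) = 0011111100110011
  ~c = 1100110011001100
  (~c | ~a) = 1111111111001100
  (((b & ~a) | c) & (~c | ~a)) = 0011111100000000
  ~b = 1111000011110000
  ((((b & ~a) | c) & (~c | ~a)) & ~b) = 0011000000000000
  (b & d) = 0000010100000101
  (((((b & ~a) | c) & (~c | ~a)) & ~b) | (b & d)) = 0011010100000101

(((((b & ~a) | c) & (~c | ~a)) & ~b) | (b & d))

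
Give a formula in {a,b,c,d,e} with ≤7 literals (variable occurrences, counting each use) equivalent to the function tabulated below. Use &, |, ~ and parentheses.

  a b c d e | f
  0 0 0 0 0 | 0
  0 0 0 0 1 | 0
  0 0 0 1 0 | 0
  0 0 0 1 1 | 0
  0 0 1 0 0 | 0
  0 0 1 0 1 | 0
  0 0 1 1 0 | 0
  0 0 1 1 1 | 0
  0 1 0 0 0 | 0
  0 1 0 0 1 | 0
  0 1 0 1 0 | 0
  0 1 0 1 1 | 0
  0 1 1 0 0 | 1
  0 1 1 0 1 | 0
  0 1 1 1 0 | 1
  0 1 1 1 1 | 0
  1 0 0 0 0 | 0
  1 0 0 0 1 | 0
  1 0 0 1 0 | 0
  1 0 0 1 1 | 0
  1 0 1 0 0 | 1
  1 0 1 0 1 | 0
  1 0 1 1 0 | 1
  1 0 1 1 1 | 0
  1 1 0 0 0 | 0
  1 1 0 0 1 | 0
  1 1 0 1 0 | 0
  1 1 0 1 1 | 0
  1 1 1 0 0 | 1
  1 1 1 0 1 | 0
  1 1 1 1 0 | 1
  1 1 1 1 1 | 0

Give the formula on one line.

  ~e = 10101010101010101010101010101010
  (c & ~e) = 00001010000010100000101000001010
  (a | b) = 00000000111111111111111111111111
  ((c & ~e) & (a | b)) = 00000000000010100000101000001010

((c & ~e) & (a | b))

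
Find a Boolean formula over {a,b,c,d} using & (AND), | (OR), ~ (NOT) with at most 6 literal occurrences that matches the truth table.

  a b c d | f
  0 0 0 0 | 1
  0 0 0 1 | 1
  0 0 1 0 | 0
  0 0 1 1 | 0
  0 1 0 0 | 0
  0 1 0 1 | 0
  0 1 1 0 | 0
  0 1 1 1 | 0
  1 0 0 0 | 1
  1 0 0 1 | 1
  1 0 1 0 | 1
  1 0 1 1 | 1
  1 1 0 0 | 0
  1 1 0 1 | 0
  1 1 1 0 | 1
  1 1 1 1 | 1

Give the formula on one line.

((~c & ~b) | (a & c))

  ~c = 1100110011001100
  ~b = 1111000011110000
  (~c & ~b) = 1100000011000000
  (a & c) = 0000000000110011
  ((~c & ~b) | (a & c)) = 1100000011110011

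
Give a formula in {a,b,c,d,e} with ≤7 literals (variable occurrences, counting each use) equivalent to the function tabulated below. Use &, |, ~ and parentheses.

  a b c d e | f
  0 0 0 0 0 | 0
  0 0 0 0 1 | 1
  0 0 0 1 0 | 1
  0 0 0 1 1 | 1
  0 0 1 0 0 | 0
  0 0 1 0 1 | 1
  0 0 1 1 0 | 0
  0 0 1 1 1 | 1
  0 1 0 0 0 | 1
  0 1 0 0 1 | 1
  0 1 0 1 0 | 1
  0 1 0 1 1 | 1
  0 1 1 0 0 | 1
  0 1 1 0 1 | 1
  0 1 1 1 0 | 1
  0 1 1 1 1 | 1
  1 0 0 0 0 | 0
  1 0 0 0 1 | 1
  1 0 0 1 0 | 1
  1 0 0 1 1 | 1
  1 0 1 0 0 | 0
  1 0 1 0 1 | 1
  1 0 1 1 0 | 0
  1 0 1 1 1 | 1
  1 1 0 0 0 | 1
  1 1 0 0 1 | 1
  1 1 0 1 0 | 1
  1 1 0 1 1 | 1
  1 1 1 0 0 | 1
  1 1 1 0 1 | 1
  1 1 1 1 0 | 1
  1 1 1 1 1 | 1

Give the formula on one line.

  ~e = 10101010101010101010101010101010
  (d | b) = 00110011111111110011001111111111
  (~e & (d | b)) = 00100010101010100010001010101010
  ~c = 11110000111100001111000011110000
  (~c | e) = 11110101111101011111010111110101
  ((~e & (d | b)) & (~c | e)) = 00100000101000000010000010100000
  (e | ((~e & (d | b)) & (~c | e))) = 01110101111101010111010111110101
  ((e | ((~e & (d | b)) & (~c | e))) | b) = 01110101111111110111010111111111

((e | ((~e & (d | b)) & (~c | e))) | b)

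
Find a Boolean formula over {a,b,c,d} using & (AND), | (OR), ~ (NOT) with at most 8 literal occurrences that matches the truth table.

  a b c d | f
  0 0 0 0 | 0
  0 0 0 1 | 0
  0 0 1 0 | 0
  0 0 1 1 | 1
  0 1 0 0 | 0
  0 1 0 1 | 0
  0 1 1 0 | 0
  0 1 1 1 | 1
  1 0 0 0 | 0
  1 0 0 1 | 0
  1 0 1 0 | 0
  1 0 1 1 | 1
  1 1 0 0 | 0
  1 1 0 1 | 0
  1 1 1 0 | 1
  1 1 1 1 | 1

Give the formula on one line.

(c & ((c & d) | (b & a)))

  (c & d) = 0001000100010001
  (b & a) = 0000000000001111
  ((c & d) | (b & a)) = 0001000100011111
  (c & ((c & d) | (b & a))) = 0001000100010011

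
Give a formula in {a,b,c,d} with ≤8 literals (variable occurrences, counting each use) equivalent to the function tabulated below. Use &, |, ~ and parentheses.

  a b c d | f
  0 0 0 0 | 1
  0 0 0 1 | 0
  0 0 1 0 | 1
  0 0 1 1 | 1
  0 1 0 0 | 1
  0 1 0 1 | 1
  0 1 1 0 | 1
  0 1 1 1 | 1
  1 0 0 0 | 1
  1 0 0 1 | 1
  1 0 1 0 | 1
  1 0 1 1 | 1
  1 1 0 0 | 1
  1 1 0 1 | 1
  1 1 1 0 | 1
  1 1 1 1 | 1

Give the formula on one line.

  (b | a) = 0000111111111111
  ~b = 1111000011110000
  (c & ~b) = 0011000000110000
  ~a = 1111111100000000
  (b & ~a) = 0000111100000000
  ~d = 1010101010101010
  ((b & ~a) | ~d) = 1010111110101010
  ((c & ~b) | ((b & ~a) | ~d)) = 1011111110111010
  ((b | a) | ((c & ~b) | ((b & ~a) | ~d))) = 1011111111111111

((b | a) | ((c & ~b) | ((b & ~a) | ~d)))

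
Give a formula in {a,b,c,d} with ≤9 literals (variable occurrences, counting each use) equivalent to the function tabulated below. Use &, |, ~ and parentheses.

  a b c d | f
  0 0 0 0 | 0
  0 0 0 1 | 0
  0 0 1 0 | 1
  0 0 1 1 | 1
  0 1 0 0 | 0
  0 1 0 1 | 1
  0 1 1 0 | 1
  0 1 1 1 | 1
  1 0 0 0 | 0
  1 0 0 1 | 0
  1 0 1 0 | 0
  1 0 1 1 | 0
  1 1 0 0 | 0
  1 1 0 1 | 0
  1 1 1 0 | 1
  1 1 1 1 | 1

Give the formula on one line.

  ~a = 1111111100000000
  (~a & c) = 0011001100000000
  (b | (~a & c)) = 0011111100001111
  (c | ~a) = 1111111100110011
  (d & (c | ~a)) = 0101010100010001
  (c | (d & (c | ~a))) = 0111011100110011
  ((b | (~a & c)) & (c | (d & (c | ~a)))) = 0011011100000011

((b | (~a & c)) & (c | (d & (c | ~a))))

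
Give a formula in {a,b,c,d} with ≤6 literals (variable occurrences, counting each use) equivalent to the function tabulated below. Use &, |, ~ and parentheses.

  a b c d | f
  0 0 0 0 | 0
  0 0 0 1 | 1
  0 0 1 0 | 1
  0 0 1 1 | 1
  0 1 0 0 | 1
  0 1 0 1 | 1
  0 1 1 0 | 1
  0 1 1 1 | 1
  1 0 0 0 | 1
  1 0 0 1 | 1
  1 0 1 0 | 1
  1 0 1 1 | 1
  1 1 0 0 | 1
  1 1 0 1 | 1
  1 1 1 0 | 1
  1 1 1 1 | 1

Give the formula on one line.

((~a & (b | c)) | (a | d))

  ~a = 1111111100000000
  (b | c) = 0011111100111111
  (~a & (b | c)) = 0011111100000000
  (a | d) = 0101010111111111
  ((~a & (b | c)) | (a | d)) = 0111111111111111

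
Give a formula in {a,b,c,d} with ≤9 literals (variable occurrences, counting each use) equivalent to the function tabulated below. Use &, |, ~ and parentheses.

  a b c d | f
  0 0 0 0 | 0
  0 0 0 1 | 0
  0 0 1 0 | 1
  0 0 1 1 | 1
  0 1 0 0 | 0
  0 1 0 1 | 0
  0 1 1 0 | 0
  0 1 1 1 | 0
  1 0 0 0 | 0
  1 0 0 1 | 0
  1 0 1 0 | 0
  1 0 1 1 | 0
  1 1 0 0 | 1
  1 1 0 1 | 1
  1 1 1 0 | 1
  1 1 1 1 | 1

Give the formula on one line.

((((~b & a) | (c & (~c | ~b))) & ~a) | (b & a))

  ~b = 1111000011110000
  (~b & a) = 0000000011110000
  ~c = 1100110011001100
  (~c | ~b) = 1111110011111100
  (c & (~c | ~b)) = 0011000000110000
  ((~b & a) | (c & (~c | ~b))) = 0011000011110000
  ~a = 1111111100000000
  (((~b & a) | (c & (~c | ~b))) & ~a) = 0011000000000000
  (b & a) = 0000000000001111
  ((((~b & a) | (c & (~c | ~b))) & ~a) | (b & a)) = 0011000000001111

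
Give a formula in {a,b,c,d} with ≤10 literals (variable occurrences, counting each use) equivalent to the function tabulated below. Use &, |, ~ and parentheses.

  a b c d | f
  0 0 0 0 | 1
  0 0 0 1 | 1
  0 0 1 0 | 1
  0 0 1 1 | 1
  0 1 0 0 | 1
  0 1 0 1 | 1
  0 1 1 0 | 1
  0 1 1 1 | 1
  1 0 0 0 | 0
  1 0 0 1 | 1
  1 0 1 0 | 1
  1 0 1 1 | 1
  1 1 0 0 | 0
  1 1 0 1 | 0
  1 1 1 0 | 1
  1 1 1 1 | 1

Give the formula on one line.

  ~b = 1111000011110000
  (~b | c) = 1111001111110011
  ~d = 1010101010101010
  (~d | a) = 1010101011111111
  ((~d | a) & c) = 0010001000110011
  (((~d | a) & c) | d) = 0111011101110111
  ((~b | c) & (((~d | a) & c) | d)) = 0111001101110011
  ~a = 1111111100000000
  (((~b | c) & (((~d | a) & c) | d)) | ~a) = 1111111101110011

(((~b | c) & (((~d | a) & c) | d)) | ~a)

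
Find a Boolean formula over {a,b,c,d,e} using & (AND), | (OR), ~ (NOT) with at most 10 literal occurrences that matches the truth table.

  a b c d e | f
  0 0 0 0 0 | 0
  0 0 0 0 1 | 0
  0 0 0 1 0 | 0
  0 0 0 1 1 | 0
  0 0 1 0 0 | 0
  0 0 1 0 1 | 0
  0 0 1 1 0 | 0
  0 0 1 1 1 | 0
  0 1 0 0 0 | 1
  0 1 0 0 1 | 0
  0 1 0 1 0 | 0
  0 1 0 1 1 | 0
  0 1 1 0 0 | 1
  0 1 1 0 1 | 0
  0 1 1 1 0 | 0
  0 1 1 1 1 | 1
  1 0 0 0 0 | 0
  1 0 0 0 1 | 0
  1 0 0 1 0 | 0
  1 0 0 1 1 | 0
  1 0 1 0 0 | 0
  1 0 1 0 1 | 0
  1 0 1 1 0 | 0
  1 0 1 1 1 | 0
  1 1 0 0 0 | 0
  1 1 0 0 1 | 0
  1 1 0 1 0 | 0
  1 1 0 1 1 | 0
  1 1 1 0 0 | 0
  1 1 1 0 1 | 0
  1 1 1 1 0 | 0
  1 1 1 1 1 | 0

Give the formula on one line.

(~a & (((b & e) & (c & d)) | ((~d & (a | b)) & ~e)))

  ~a = 11111111111111110000000000000000
  (b & e) = 00000000010101010000000001010101
  (c & d) = 00000011000000110000001100000011
  ((b & e) & (c & d)) = 00000000000000010000000000000001
  ~d = 11001100110011001100110011001100
  (a | b) = 00000000111111111111111111111111
  (~d & (a | b)) = 00000000110011001100110011001100
  ~e = 10101010101010101010101010101010
  ((~d & (a | b)) & ~e) = 00000000100010001000100010001000
  (((b & e) & (c & d)) | ((~d & (a | b)) & ~e)) = 00000000100010011000100010001001
  (~a & (((b & e) & (c & d)) | ((~d & (a | b)) & ~e))) = 00000000100010010000000000000000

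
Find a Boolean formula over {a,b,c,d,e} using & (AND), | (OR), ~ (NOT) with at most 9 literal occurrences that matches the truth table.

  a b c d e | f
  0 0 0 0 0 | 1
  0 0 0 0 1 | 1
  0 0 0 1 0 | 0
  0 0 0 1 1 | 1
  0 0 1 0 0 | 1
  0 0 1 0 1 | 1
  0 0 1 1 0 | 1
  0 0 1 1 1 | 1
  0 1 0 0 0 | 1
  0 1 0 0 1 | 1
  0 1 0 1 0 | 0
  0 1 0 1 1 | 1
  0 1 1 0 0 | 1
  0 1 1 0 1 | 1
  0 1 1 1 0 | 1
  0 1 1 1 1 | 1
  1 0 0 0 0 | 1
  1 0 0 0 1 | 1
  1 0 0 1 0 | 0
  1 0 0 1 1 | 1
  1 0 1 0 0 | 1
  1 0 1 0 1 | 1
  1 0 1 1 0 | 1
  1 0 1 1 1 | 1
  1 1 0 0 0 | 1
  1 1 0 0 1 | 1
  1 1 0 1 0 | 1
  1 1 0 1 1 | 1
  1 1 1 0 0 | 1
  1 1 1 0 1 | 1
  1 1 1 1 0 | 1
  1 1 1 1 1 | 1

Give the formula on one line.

((e | (a & b)) | ((c | e) | ~d))

  (a & b) = 00000000000000000000000011111111
  (e | (a & b)) = 01010101010101010101010111111111
  (c | e) = 01011111010111110101111101011111
  ~d = 11001100110011001100110011001100
  ((c | e) | ~d) = 11011111110111111101111111011111
  ((e | (a & b)) | ((c | e) | ~d)) = 11011111110111111101111111111111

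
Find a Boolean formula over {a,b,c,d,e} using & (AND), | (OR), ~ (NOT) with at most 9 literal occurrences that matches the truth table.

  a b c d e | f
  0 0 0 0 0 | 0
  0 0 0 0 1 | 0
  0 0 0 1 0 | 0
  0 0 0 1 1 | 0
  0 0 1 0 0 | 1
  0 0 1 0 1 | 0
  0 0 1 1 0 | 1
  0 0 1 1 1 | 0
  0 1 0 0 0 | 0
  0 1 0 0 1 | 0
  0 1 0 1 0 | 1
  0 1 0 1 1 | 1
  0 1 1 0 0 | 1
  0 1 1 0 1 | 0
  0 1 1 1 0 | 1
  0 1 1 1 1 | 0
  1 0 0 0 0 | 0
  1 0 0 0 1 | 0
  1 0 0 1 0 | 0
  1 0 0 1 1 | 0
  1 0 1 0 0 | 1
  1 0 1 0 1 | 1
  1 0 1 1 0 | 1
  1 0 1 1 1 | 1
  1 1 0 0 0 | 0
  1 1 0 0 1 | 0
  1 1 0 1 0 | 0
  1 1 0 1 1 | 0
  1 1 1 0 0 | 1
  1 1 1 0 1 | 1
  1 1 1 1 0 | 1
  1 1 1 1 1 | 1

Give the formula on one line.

  ~c = 11110000111100001111000011110000
  (~c & b) = 00000000111100000000000011110000
  (d & (~c & b)) = 00000000001100000000000000110000
  ~a = 11111111111111110000000000000000
  ~d = 11001100110011001100110011001100
  (~d & a) = 00000000000000001100110011001100
  (~a | (~d & a)) = 11111111111111111100110011001100
  ((d & (~c & b)) & (~a | (~d & a))) = 00000000001100000000000000000000
  ~e = 10101010101010101010101010101010
  (~e | a) = 10101010101010101111111111111111
  ((~e | a) & c) = 00001010000010100000111100001111
  (((d & (~c & b)) & (~a | (~d & a))) | ((~e | a) & c)) = 00001010001110100000111100001111

(((d & (~c & b)) & (~a | (~d & a))) | ((~e | a) & c))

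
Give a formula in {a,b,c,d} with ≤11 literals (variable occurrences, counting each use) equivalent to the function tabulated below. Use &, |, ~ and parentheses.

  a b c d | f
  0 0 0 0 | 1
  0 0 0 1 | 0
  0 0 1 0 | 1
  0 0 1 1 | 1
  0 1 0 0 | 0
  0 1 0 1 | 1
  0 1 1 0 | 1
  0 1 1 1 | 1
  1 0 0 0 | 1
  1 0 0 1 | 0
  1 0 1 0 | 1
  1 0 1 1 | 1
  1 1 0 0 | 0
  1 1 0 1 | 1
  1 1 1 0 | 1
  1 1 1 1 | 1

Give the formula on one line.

((b | (c | ~d)) & ((d | c) | ((c | ~b) & ~d)))

  ~d = 1010101010101010
  (c | ~d) = 1011101110111011
  (b | (c | ~d)) = 1011111110111111
  (d | c) = 0111011101110111
  ~b = 1111000011110000
  (c | ~b) = 1111001111110011
  ((c | ~b) & ~d) = 1010001010100010
  ((d | c) | ((c | ~b) & ~d)) = 1111011111110111
  ((b | (c | ~d)) & ((d | c) | ((c | ~b) & ~d))) = 1011011110110111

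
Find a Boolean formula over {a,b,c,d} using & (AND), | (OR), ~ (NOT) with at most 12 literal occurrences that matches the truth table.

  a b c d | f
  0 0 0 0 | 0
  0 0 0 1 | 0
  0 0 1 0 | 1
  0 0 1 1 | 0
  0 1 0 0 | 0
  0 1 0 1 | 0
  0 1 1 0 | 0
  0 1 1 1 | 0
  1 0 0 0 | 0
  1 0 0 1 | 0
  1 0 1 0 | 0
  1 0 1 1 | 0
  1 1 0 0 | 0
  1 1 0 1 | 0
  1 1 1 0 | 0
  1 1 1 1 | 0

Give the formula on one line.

  (d & b) = 0000010100000101
  ((d & b) & c) = 0000000100000001
  ~d = 1010101010101010
  (((d & b) & c) | ~d) = 1010101110101011
  ~b = 1111000011110000
  ~c = 1100110011001100
  (~b | ~c) = 1111110011111100
  (a | (~b | ~c)) = 1111110011111111
  ~a = 1111111100000000
  (c & ~a) = 0011001100000000
  ((a | (~b | ~c)) & (c & ~a)) = 0011000000000000
  ((((d & b) & c) | ~d) & ((a | (~b | ~c)) & (c & ~a))) = 0010000000000000

((((d & b) & c) | ~d) & ((a | (~b | ~c)) & (c & ~a)))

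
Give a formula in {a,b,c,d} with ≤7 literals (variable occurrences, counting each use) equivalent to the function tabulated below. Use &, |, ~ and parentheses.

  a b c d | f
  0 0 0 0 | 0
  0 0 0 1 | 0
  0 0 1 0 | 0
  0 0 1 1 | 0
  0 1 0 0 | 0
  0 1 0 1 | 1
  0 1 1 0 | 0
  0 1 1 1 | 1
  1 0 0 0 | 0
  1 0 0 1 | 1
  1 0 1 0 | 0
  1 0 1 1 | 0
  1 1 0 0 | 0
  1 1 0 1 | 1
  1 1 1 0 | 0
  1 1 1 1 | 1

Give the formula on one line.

((d & b) | ((a & d) & ~c))

  (d & b) = 0000010100000101
  (a & d) = 0000000001010101
  ~c = 1100110011001100
  ((a & d) & ~c) = 0000000001000100
  ((d & b) | ((a & d) & ~c)) = 0000010101000101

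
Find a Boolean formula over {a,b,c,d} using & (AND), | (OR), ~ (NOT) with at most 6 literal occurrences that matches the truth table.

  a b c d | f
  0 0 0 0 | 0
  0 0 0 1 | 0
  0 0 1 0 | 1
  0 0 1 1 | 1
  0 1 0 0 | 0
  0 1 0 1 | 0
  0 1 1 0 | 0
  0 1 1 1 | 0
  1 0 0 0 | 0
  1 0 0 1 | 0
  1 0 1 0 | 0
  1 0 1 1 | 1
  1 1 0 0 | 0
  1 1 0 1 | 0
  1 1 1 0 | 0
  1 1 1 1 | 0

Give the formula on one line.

  ~c = 1100110011001100
  ~b = 1111000011110000
  (~c | ~b) = 1111110011111100
  (c & (~c | ~b)) = 0011000000110000
  ~a = 1111111100000000
  ~d = 1010101010101010
  (~a & ~d) = 1010101000000000
  (d | (~a & ~d)) = 1111111101010101
  ((c & (~c | ~b)) & (d | (~a & ~d))) = 0011000000010000

((c & (~c | ~b)) & (d | (~a & ~d)))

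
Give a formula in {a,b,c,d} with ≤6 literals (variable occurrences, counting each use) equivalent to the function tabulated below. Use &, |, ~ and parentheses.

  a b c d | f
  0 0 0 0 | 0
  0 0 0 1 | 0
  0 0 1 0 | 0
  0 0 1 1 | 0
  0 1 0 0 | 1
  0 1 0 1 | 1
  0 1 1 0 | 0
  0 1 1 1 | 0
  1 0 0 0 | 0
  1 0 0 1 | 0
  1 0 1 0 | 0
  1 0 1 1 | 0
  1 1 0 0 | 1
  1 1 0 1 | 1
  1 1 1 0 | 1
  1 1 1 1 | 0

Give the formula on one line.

((~c | (a & ~d)) & b)

  ~c = 1100110011001100
  ~d = 1010101010101010
  (a & ~d) = 0000000010101010
  (~c | (a & ~d)) = 1100110011101110
  ((~c | (a & ~d)) & b) = 0000110000001110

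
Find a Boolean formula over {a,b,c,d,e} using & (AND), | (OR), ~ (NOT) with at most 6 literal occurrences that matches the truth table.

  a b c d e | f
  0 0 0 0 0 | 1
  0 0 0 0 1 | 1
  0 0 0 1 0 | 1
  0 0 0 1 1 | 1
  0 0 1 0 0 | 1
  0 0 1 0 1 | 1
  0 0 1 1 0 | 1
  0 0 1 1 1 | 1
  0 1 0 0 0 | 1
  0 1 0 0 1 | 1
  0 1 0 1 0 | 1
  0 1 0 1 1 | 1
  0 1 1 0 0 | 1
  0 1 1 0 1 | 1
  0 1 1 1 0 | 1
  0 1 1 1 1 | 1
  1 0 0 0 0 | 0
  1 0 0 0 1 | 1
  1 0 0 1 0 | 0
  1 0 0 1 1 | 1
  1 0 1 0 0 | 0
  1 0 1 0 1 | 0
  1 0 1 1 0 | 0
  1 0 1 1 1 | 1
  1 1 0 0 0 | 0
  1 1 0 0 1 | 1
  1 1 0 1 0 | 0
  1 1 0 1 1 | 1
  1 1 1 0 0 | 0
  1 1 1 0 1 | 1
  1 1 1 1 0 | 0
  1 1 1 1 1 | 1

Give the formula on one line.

((~c & e) | ((e & (d | b)) | ~a))

  ~c = 11110000111100001111000011110000
  (~c & e) = 01010000010100000101000001010000
  (d | b) = 00110011111111110011001111111111
  (e & (d | b)) = 00010001010101010001000101010101
  ~a = 11111111111111110000000000000000
  ((e & (d | b)) | ~a) = 11111111111111110001000101010101
  ((~c & e) | ((e & (d | b)) | ~a)) = 11111111111111110101000101010101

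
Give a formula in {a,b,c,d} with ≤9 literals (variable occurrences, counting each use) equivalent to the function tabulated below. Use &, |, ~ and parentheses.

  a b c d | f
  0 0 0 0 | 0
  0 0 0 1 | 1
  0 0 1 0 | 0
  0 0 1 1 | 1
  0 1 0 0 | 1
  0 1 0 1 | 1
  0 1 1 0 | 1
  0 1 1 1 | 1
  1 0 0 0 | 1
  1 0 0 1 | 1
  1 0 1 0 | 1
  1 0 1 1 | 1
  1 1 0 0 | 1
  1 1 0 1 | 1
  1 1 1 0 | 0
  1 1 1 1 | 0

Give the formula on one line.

  ~b = 1111000011110000
  ~a = 1111111100000000
  (~b & ~a) = 1111000000000000
  ((~b & ~a) & d) = 0101000000000000
  ~c = 1100110011001100
  (~c | ~b) = 1111110011111100
  ((~c | ~b) & a) = 0000000011111100
  (((~b & ~a) & d) | ((~c | ~b) & a)) = 0101000011111100
  (~a & b) = 0000111100000000
  ((((~b & ~a) & d) | ((~c | ~b) & a)) | (~a & b)) = 0101111111111100

((((~b & ~a) & d) | ((~c | ~b) & a)) | (~a & b))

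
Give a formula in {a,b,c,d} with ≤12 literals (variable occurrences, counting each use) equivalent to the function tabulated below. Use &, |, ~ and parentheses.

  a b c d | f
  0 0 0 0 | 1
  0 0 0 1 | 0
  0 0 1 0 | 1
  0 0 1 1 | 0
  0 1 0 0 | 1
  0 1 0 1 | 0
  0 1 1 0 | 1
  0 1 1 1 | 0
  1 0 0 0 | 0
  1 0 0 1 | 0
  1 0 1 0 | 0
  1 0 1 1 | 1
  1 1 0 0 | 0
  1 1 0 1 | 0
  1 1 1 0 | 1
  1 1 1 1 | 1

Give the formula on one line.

(((a & d) | ~d) & ((((d | b) & c) & (~c | a)) | ~a))

  (a & d) = 0000000001010101
  ~d = 1010101010101010
  ((a & d) | ~d) = 1010101011111111
  (d | b) = 0101111101011111
  ((d | b) & c) = 0001001100010011
  ~c = 1100110011001100
  (~c | a) = 1100110011111111
  (((d | b) & c) & (~c | a)) = 0000000000010011
  ~a = 1111111100000000
  ((((d | b) & c) & (~c | a)) | ~a) = 1111111100010011
  (((a & d) | ~d) & ((((d | b) & c) & (~c | a)) | ~a)) = 1010101000010011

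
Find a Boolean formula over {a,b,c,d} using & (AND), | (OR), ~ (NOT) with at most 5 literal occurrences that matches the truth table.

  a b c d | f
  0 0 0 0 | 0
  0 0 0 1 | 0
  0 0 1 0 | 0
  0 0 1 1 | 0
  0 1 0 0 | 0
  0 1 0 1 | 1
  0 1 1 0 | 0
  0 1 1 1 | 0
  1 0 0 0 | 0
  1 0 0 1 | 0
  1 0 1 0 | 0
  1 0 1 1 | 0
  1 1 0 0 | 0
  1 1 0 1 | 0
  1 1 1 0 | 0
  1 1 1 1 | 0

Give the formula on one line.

(~c & ((b & d) & ~a))

  ~c = 1100110011001100
  (b & d) = 0000010100000101
  ~a = 1111111100000000
  ((b & d) & ~a) = 0000010100000000
  (~c & ((b & d) & ~a)) = 0000010000000000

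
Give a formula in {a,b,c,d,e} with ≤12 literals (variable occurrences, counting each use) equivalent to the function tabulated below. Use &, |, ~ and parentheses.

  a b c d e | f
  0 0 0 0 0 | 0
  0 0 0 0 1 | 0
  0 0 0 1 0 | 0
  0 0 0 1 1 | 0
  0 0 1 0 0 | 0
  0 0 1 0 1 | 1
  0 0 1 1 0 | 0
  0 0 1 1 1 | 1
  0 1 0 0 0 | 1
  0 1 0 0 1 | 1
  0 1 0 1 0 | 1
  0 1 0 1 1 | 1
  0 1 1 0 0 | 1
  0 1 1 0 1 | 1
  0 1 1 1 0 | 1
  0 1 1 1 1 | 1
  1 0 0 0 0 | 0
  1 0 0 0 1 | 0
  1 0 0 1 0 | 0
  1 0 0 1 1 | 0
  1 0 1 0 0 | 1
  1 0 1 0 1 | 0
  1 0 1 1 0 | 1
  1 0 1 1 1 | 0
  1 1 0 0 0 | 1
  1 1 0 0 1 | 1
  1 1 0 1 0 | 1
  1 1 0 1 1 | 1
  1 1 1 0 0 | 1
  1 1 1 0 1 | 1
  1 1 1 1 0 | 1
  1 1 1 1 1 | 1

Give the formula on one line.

((b | c) & ((~a & (b | e)) | ((b | ~c) | (~e & a))))

  (b | c) = 00001111111111110000111111111111
  ~a = 11111111111111110000000000000000
  (b | e) = 01010101111111110101010111111111
  (~a & (b | e)) = 01010101111111110000000000000000
  ~c = 11110000111100001111000011110000
  (b | ~c) = 11110000111111111111000011111111
  ~e = 10101010101010101010101010101010
  (~e & a) = 00000000000000001010101010101010
  ((b | ~c) | (~e & a)) = 11110000111111111111101011111111
  ((~a & (b | e)) | ((b | ~c) | (~e & a))) = 11110101111111111111101011111111
  ((b | c) & ((~a & (b | e)) | ((b | ~c) | (~e & a)))) = 00000101111111110000101011111111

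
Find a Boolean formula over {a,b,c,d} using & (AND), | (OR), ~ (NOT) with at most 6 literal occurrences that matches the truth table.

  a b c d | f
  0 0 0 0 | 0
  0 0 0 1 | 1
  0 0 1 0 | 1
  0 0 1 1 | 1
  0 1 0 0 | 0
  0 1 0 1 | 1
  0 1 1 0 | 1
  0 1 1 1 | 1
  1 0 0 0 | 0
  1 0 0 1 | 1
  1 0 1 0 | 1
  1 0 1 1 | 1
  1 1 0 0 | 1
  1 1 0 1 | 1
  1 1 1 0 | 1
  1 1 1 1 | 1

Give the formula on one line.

  (b & a) = 0000000000001111
  (d | c) = 0111011101110111
  ((b & a) | (d | c)) = 0111011101111111

((b & a) | (d | c))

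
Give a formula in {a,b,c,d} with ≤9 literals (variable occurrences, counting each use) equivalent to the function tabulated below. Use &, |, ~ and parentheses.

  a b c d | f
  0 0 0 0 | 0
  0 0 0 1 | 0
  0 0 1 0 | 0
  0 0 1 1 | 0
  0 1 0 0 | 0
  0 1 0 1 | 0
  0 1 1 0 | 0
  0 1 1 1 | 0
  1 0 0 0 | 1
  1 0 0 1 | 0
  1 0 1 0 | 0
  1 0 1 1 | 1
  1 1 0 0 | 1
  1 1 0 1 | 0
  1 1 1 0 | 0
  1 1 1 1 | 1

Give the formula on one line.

(((c | ~d) & a) & (a & (~c | d)))

  ~d = 1010101010101010
  (c | ~d) = 1011101110111011
  ((c | ~d) & a) = 0000000010111011
  ~c = 1100110011001100
  (~c | d) = 1101110111011101
  (a & (~c | d)) = 0000000011011101
  (((c | ~d) & a) & (a & (~c | d))) = 0000000010011001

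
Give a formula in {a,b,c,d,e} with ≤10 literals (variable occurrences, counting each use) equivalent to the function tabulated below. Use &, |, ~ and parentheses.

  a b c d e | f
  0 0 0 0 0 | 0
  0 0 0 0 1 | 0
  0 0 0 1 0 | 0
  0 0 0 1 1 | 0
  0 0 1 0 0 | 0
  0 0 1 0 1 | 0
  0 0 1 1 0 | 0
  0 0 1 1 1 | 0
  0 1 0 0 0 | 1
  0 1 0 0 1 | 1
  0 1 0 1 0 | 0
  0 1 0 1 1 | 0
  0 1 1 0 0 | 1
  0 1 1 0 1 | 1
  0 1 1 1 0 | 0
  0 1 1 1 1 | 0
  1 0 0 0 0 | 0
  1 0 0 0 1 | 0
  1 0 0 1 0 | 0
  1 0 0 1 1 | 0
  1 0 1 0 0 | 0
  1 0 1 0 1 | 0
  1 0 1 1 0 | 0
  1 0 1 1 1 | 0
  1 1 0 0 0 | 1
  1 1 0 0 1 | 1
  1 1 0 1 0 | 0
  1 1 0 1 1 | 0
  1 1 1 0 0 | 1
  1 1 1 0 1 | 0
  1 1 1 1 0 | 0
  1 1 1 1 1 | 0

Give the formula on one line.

  ~a = 11111111111111110000000000000000
  ~c = 11110000111100001111000011110000
  (~a | ~c) = 11111111111111111111000011110000
  ~e = 10101010101010101010101010101010
  ((~a | ~c) | ~e) = 11111111111111111111101011111010
  (c | b) = 00001111111111110000111111111111
  (~c | d) = 11110011111100111111001111110011
  ((c | b) & (~c | d)) = 00000011111100110000001111110011
  (((~a | ~c) | ~e) | ((c | b) & (~c | d))) = 11111111111111111111101111111011
  ~d = 11001100110011001100110011001100
  (~d & b) = 00000000110011000000000011001100
  ((((~a | ~c) | ~e) | ((c | b) & (~c | d))) & (~d & b)) = 00000000110011000000000011001000

((((~a | ~c) | ~e) | ((c | b) & (~c | d))) & (~d & b))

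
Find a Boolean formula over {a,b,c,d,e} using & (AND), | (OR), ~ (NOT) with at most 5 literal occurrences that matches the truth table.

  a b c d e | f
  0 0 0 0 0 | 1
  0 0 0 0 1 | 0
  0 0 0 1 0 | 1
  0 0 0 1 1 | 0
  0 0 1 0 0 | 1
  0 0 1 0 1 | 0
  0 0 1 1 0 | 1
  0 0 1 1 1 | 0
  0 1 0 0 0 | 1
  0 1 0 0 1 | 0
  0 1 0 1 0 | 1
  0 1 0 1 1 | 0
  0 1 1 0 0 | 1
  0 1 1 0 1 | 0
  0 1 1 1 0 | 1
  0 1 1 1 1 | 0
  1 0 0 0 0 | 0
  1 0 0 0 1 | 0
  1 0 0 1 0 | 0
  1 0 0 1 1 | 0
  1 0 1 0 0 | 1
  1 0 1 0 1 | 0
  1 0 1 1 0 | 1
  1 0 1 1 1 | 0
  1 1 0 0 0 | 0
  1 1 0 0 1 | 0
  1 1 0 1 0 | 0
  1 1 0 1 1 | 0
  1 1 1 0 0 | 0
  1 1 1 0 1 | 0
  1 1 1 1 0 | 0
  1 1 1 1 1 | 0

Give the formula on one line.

  ~a = 11111111111111110000000000000000
  ~b = 11111111000000001111111100000000
  (~b & c) = 00001111000000000000111100000000
  (~a | (~b & c)) = 11111111111111110000111100000000
  ~e = 10101010101010101010101010101010
  ((~a | (~b & c)) & ~e) = 10101010101010100000101000000000

((~a | (~b & c)) & ~e)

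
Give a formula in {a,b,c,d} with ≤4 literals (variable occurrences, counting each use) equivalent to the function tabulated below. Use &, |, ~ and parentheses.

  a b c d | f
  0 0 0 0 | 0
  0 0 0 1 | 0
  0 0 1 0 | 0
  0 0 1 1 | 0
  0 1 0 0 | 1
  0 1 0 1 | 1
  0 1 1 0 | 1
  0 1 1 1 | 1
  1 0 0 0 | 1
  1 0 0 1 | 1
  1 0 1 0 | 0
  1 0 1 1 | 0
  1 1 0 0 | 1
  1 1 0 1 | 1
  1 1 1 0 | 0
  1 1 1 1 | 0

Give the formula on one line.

  (b | a) = 0000111111111111
  ~c = 1100110011001100
  ~a = 1111111100000000
  (~c | ~a) = 1111111111001100
  ((b | a) & (~c | ~a)) = 0000111111001100

((b | a) & (~c | ~a))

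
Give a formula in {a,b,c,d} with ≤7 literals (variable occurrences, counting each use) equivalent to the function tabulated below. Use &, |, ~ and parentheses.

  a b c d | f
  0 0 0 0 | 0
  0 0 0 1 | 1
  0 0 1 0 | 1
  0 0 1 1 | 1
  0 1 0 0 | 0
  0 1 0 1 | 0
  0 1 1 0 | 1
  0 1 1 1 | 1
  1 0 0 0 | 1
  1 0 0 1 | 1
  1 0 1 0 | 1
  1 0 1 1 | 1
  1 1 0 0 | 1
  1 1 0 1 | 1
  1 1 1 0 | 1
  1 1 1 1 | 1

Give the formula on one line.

  ~a = 1111111100000000
  (c | d) = 0111011101110111
  ~b = 1111000011110000
  ((c | d) & ~b) = 0111000001110000
  (d & ((c | d) & ~b)) = 0101000001010000
  (~a & (d & ((c | d) & ~b))) = 0101000000000000
  (c | a) = 0011001111111111
  ((~a & (d & ((c | d) & ~b))) | (c | a)) = 0111001111111111

((~a & (d & ((c | d) & ~b))) | (c | a))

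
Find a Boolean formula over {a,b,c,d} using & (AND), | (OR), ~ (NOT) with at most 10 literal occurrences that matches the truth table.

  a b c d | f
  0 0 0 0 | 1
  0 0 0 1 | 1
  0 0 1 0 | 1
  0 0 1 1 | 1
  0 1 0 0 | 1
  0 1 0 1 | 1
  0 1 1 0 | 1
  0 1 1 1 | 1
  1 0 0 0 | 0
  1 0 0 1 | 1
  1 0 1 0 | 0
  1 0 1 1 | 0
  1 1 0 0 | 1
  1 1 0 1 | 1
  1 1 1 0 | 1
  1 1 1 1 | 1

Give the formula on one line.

((((a & d) | (~a | b)) & (~c & ~b)) | (b | ~a))

  (a & d) = 0000000001010101
  ~a = 1111111100000000
  (~a | b) = 1111111100001111
  ((a & d) | (~a | b)) = 1111111101011111
  ~c = 1100110011001100
  ~b = 1111000011110000
  (~c & ~b) = 1100000011000000
  (((a & d) | (~a | b)) & (~c & ~b)) = 1100000001000000
  (b | ~a) = 1111111100001111
  ((((a & d) | (~a | b)) & (~c & ~b)) | (b | ~a)) = 1111111101001111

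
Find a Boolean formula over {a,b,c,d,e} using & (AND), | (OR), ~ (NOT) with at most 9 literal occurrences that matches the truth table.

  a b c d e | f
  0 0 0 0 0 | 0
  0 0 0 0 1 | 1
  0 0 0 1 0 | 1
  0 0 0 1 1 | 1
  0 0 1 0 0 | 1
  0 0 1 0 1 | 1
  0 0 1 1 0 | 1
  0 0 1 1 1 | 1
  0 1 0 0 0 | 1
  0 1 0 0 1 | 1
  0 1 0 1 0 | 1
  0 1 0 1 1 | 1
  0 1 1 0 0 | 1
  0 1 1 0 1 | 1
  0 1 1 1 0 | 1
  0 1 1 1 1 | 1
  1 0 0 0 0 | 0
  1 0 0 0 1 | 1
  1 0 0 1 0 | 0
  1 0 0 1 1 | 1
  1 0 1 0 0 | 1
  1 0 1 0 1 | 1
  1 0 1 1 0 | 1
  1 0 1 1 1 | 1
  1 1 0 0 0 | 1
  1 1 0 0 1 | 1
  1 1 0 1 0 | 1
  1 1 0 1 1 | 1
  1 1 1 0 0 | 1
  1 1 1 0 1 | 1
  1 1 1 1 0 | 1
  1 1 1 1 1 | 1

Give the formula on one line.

(((((b | e) & d) | b) | (e | (~a & d))) | c)

  (b | e) = 01010101111111110101010111111111
  ((b | e) & d) = 00010001001100110001000100110011
  (((b | e) & d) | b) = 00010001111111110001000111111111
  ~a = 11111111111111110000000000000000
  (~a & d) = 00110011001100110000000000000000
  (e | (~a & d)) = 01110111011101110101010101010101
  ((((b | e) & d) | b) | (e | (~a & d))) = 01110111111111110101010111111111
  (((((b | e) & d) | b) | (e | (~a & d))) | c) = 01111111111111110101111111111111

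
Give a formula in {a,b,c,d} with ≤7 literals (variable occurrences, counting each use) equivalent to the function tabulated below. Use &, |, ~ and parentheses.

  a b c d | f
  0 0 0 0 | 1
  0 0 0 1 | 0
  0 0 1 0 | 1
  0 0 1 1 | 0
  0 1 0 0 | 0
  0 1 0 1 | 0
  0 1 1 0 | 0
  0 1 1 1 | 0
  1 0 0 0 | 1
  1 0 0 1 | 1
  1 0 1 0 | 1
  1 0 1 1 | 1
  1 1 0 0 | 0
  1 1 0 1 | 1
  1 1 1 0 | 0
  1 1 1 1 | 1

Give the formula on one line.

  ~d = 1010101010101010
  ~b = 1111000011110000
  (~d & ~b) = 1010000010100000
  (a & d) = 0000000001010101
  ((~d & ~b) | (a & d)) = 1010000011110101

((~d & ~b) | (a & d))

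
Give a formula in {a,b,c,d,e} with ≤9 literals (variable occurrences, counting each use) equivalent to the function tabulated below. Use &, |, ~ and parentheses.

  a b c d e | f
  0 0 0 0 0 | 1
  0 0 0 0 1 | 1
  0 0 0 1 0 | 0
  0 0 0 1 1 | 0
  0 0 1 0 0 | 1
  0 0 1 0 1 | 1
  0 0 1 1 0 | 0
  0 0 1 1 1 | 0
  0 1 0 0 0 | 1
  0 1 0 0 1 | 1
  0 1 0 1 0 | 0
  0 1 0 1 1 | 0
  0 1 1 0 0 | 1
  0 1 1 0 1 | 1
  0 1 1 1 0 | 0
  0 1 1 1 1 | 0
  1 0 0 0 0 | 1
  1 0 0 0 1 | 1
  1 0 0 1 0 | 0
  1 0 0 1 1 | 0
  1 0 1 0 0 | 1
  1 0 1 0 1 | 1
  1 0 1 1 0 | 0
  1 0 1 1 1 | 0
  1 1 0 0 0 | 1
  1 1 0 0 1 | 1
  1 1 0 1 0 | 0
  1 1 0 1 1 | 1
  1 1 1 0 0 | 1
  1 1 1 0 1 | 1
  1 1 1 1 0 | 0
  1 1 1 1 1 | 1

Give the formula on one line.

((((a & ((e | d) & b)) | ~e) & e) | ~d)

  (e | d) = 01110111011101110111011101110111
  ((e | d) & b) = 00000000011101110000000001110111
  (a & ((e | d) & b)) = 00000000000000000000000001110111
  ~e = 10101010101010101010101010101010
  ((a & ((e | d) & b)) | ~e) = 10101010101010101010101011111111
  (((a & ((e | d) & b)) | ~e) & e) = 00000000000000000000000001010101
  ~d = 11001100110011001100110011001100
  ((((a & ((e | d) & b)) | ~e) & e) | ~d) = 11001100110011001100110011011101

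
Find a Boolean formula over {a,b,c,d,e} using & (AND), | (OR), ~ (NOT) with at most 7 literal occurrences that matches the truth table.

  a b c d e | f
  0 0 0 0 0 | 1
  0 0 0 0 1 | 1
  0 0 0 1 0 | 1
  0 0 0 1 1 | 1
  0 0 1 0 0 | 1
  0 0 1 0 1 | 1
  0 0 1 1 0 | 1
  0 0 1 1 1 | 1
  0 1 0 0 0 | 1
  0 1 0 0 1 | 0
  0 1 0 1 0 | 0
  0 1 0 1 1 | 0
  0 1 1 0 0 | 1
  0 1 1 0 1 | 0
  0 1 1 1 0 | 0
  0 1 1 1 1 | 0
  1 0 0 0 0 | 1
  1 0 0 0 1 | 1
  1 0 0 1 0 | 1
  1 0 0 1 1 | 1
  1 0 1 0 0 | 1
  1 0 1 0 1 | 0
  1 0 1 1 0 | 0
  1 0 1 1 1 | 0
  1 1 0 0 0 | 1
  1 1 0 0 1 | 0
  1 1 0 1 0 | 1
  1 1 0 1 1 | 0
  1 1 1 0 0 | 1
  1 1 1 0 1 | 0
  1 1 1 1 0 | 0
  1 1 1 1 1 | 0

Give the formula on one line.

((~d & ~e) | (((a & ~e) | ~b) & (~a | ~c)))

  ~d = 11001100110011001100110011001100
  ~e = 10101010101010101010101010101010
  (~d & ~e) = 10001000100010001000100010001000
  (a & ~e) = 00000000000000001010101010101010
  ~b = 11111111000000001111111100000000
  ((a & ~e) | ~b) = 11111111000000001111111110101010
  ~a = 11111111111111110000000000000000
  ~c = 11110000111100001111000011110000
  (~a | ~c) = 11111111111111111111000011110000
  (((a & ~e) | ~b) & (~a | ~c)) = 11111111000000001111000010100000
  ((~d & ~e) | (((a & ~e) | ~b) & (~a | ~c))) = 11111111100010001111100010101000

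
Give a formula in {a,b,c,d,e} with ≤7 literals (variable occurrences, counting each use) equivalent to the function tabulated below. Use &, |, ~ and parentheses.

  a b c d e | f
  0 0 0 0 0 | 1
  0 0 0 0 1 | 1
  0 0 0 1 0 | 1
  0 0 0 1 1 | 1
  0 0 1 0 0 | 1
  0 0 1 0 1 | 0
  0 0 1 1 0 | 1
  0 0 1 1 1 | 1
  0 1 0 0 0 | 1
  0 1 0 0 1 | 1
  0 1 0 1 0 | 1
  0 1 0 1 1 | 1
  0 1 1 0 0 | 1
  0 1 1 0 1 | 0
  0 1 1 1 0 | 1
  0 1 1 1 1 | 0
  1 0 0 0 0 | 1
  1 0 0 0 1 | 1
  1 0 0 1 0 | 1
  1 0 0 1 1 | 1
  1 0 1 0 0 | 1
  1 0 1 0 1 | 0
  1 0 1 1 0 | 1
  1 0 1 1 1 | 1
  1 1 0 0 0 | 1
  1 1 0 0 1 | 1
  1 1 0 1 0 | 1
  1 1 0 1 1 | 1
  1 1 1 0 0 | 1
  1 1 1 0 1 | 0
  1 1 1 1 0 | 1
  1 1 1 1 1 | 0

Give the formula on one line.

  ~c = 11110000111100001111000011110000
  (d & c) = 00000011000000110000001100000011
  ~b = 11111111000000001111111100000000
  ((d & c) & ~b) = 00000011000000000000001100000000
  ~e = 10101010101010101010101010101010
  (((d & c) & ~b) | ~e) = 10101011101010101010101110101010
  (~c | (((d & c) & ~b) | ~e)) = 11111011111110101111101111111010

(~c | (((d & c) & ~b) | ~e))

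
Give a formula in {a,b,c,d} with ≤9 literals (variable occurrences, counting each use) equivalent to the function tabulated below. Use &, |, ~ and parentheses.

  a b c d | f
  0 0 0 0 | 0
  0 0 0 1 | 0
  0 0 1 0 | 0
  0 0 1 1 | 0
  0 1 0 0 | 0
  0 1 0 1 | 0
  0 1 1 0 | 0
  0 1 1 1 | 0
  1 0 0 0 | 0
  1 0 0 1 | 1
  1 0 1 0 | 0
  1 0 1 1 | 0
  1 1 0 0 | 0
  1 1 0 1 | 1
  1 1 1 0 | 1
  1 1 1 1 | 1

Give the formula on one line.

(a & ((d & ~c) | (b & ((c & ~d) | (d & b)))))

  ~c = 1100110011001100
  (d & ~c) = 0100010001000100
  ~d = 1010101010101010
  (c & ~d) = 0010001000100010
  (d & b) = 0000010100000101
  ((c & ~d) | (d & b)) = 0010011100100111
  (b & ((c & ~d) | (d & b))) = 0000011100000111
  ((d & ~c) | (b & ((c & ~d) | (d & b)))) = 0100011101000111
  (a & ((d & ~c) | (b & ((c & ~d) | (d & b))))) = 0000000001000111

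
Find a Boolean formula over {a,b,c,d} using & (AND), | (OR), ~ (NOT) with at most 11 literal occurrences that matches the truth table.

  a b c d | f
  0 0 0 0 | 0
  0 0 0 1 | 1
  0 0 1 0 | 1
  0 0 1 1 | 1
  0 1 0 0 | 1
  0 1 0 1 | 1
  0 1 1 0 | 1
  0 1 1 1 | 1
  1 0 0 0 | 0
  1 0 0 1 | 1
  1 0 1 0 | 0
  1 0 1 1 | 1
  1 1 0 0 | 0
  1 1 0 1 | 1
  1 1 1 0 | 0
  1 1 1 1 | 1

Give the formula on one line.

  ~a = 1111111100000000
  (d | b) = 0101111101011111
  (c | (d | b)) = 0111111101111111
  (~a & (c | (d | b))) = 0111111100000000
  ~b = 1111000011110000
  (~b & d) = 0101000001010000
  ((~a & (c | (d | b))) | (~b & d)) = 0111111101010000
  (b | ~a) = 1111111100001111
  (((~a & (c | (d | b))) | (~b & d)) & (b | ~a)) = 0111111100000000
  (d | (((~a & (c | (d | b))) | (~b & d)) & (b | ~a))) = 0111111101010101

(d | (((~a & (c | (d | b))) | (~b & d)) & (b | ~a)))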